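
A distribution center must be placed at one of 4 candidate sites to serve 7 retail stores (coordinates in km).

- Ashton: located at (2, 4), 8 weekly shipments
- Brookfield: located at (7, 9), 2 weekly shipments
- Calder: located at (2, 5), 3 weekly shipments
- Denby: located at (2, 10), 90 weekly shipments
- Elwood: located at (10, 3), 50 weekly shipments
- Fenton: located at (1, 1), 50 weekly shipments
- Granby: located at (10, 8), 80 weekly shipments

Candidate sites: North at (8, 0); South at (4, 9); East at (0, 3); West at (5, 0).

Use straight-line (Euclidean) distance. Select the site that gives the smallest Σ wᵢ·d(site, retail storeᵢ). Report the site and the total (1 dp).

Total weighted distance at each candidate:
  North (8, 0): total = 2342.3
  South (4, 9): total = 1601.8
  East (0, 3): total = 2206.3
  West (5, 0): total = 2268.0
Minimum is at South with total 1601.8 km.

South, total 1601.8 km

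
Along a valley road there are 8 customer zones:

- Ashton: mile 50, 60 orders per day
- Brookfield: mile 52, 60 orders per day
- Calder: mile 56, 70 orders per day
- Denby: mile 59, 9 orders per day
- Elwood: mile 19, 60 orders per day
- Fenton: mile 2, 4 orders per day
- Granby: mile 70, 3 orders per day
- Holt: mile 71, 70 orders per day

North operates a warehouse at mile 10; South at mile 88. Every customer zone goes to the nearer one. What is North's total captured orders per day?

64

The indifferent point is the midpoint (10+88)/2 = 49; customer zones left of it (closer to North at 10) go to North, those right go to South.
  Fenton at 2 (w=4) → North
  Elwood at 19 (w=60) → North
  Ashton at 50 (w=60) → South
  Brookfield at 52 (w=60) → South
  Calder at 56 (w=70) → South
  Denby at 59 (w=9) → South
  Granby at 70 (w=3) → South
  Holt at 71 (w=70) → South
North captures 64; South captures 272.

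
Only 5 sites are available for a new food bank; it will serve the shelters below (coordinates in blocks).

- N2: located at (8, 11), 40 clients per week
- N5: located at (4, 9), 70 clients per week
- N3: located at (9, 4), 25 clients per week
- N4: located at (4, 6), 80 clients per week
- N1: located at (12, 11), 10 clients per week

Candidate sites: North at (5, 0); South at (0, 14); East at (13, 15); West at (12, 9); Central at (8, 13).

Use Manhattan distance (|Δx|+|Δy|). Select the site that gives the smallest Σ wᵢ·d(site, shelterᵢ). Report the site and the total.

Central, total 1830 blocks

Total weighted distance at each candidate:
  North (5, 0): total = 2200
  South (0, 14): total = 2655
  East (13, 15): total = 3275
  West (12, 9): total = 1900
  Central (8, 13): total = 1830
Minimum is at Central with total 1830 blocks.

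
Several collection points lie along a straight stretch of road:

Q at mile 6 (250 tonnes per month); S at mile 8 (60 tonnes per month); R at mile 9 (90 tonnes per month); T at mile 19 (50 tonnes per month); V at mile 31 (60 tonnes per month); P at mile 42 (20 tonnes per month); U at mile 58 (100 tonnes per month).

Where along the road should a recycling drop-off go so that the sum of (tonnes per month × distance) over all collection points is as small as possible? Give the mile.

For a sum of weighted absolute distances on a line, the optimum is the weighted median (not the mean). Total weight W = 630; half-weight = 315.
Sort by position and accumulate weight:
  mile 6 (Q, w=250) → cum 250
  mile 8 (S, w=60) → cum 310
  mile 9 (R, w=90) → cum 400  ≥ 315 → median here
  mile 19 (T, w=50) → cum 450
  mile 31 (V, w=60) → cum 510
  mile 42 (P, w=20) → cum 530
  mile 58 (U, w=100) → cum 630
Optimal location: mile 9.

x = 9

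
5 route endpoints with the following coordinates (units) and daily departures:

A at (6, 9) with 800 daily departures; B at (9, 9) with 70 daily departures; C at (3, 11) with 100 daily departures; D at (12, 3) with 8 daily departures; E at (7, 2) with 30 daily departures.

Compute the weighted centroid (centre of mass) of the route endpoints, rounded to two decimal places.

The minimiser of Σwᵢ‖p−pᵢ‖² is the weighted centroid p* = (Σwᵢpᵢ)/(Σwᵢ).
Σwᵢ = 1008.
Σwᵢxᵢ = 800·6 + 70·9 + 100·3 + 8·12 + 30·7 = 6036.
Σwᵢyᵢ = 800·9 + 70·9 + 100·11 + 8·3 + 30·2 = 9014.
x* = 6036/1008 = 5.99, y* = 9014/1008 = 8.94.

(5.99, 8.94)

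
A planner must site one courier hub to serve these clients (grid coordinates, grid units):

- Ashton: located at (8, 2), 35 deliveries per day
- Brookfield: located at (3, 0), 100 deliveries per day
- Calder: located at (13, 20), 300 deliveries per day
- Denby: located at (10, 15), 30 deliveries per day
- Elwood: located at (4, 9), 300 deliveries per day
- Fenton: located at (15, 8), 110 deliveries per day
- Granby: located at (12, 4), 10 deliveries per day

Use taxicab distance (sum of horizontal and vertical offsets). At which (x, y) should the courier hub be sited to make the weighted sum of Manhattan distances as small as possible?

Manhattan distance separates: Σwᵢ(|x−xᵢ|+|y−yᵢ|) = Σwᵢ|x−xᵢ| + Σwᵢ|y−yᵢ|, so x and y are optimised independently as 1-D weighted medians.
Total weight W = 885; half = 442.5.
x-coordinate, sorted with cumulative weight:
  x=3 (Brookfield, w=100) cum 100
  x=4 (Elwood, w=300) cum 400
  x=8 (Ashton, w=35) cum 435
  x=10 (Denby, w=30) cum 465  ← median
  x=12 (Granby, w=10) cum 475
  x=13 (Calder, w=300) cum 775
  x=15 (Fenton, w=110) cum 885
⇒ x* = 10
y-coordinate, sorted with cumulative weight:
  y=0 (Brookfield, w=100) cum 100
  y=2 (Ashton, w=35) cum 135
  y=4 (Granby, w=10) cum 145
  y=8 (Fenton, w=110) cum 255
  y=9 (Elwood, w=300) cum 555  ← median
  y=15 (Denby, w=30) cum 585
  y=20 (Calder, w=300) cum 885
⇒ y* = 9

(10, 9)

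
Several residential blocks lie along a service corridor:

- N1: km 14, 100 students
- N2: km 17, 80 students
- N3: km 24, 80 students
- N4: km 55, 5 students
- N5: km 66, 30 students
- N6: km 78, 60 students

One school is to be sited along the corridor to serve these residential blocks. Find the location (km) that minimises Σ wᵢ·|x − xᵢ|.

For a sum of weighted absolute distances on a line, the optimum is the weighted median (not the mean). Total weight W = 355; half-weight = 177.5.
Sort by position and accumulate weight:
  km 14 (N1, w=100) → cum 100
  km 17 (N2, w=80) → cum 180  ≥ 177.5 → median here
  km 24 (N3, w=80) → cum 260
  km 55 (N4, w=5) → cum 265
  km 66 (N5, w=30) → cum 295
  km 78 (N6, w=60) → cum 355
Optimal location: km 17.

x = 17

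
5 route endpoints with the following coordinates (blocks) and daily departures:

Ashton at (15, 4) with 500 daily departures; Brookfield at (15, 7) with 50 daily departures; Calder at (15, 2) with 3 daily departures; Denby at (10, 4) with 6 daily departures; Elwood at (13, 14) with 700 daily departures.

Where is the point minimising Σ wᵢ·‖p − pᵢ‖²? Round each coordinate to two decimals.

The minimiser of Σwᵢ‖p−pᵢ‖² is the weighted centroid p* = (Σwᵢpᵢ)/(Σwᵢ).
Σwᵢ = 1259.
Σwᵢxᵢ = 500·15 + 50·15 + 3·15 + 6·10 + 700·13 = 17455.
Σwᵢyᵢ = 500·4 + 50·7 + 3·2 + 6·4 + 700·14 = 12180.
x* = 17455/1259 = 13.86, y* = 12180/1259 = 9.67.

(13.86, 9.67)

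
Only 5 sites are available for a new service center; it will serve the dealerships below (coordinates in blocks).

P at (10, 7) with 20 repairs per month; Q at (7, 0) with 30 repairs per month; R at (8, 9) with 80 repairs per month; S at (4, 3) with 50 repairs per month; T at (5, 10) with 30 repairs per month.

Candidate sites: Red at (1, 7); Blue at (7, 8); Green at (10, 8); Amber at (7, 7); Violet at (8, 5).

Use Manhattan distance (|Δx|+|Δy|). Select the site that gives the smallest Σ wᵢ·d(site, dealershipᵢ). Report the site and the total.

Total weighted distance at each candidate:
  Red (1, 7): total = 1850
  Blue (7, 8): total = 1000
  Green (10, 8): total = 1350
  Amber (7, 7): total = 1010
  Violet (8, 5): total = 1120
Minimum is at Blue with total 1000 blocks.

Blue, total 1000 blocks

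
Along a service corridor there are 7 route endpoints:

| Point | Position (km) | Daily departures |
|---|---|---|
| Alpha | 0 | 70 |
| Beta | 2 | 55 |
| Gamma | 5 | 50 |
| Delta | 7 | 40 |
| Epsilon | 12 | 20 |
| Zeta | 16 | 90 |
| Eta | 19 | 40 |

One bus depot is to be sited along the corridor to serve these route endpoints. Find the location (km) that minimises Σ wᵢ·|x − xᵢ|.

x = 7

For a sum of weighted absolute distances on a line, the optimum is the weighted median (not the mean). Total weight W = 365; half-weight = 182.5.
Sort by position and accumulate weight:
  km 0 (Alpha, w=70) → cum 70
  km 2 (Beta, w=55) → cum 125
  km 5 (Gamma, w=50) → cum 175
  km 7 (Delta, w=40) → cum 215  ≥ 182.5 → median here
  km 12 (Epsilon, w=20) → cum 235
  km 16 (Zeta, w=90) → cum 325
  km 19 (Eta, w=40) → cum 365
Optimal location: km 7.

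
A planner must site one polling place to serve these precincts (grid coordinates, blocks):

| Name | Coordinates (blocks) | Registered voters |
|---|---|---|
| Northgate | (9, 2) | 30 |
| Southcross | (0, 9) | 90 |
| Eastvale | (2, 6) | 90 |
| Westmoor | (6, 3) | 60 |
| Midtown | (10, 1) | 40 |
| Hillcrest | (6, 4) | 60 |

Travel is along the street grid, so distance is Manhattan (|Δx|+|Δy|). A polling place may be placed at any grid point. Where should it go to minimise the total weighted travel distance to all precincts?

(6, 4)

Manhattan distance separates: Σwᵢ(|x−xᵢ|+|y−yᵢ|) = Σwᵢ|x−xᵢ| + Σwᵢ|y−yᵢ|, so x and y are optimised independently as 1-D weighted medians.
Total weight W = 370; half = 185.
x-coordinate, sorted with cumulative weight:
  x=0 (Southcross, w=90) cum 90
  x=2 (Eastvale, w=90) cum 180
  x=6 (Westmoor, w=60) cum 240  ← median
  x=6 (Hillcrest, w=60) cum 300
  x=9 (Northgate, w=30) cum 330
  x=10 (Midtown, w=40) cum 370
⇒ x* = 6
y-coordinate, sorted with cumulative weight:
  y=1 (Midtown, w=40) cum 40
  y=2 (Northgate, w=30) cum 70
  y=3 (Westmoor, w=60) cum 130
  y=4 (Hillcrest, w=60) cum 190  ← median
  y=6 (Eastvale, w=90) cum 280
  y=9 (Southcross, w=90) cum 370
⇒ y* = 4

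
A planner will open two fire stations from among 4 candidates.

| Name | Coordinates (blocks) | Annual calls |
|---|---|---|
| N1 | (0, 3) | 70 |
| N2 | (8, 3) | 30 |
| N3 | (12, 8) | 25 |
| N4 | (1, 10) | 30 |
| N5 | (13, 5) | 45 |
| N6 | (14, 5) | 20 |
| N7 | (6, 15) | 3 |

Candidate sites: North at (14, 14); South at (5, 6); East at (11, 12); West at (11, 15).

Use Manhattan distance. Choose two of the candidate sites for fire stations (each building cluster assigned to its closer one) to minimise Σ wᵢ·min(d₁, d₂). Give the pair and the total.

Evaluate every pair (each demand assigned to the nearer of the two):
  {South, East}: total = 1734
  {North, South}: total = 1792
  {South, West}: total = 1800
  {North, East}: total = 2854
  {East, West}: total = 2865
  {North, West}: total = 3355
Best pair: {South, East} with total 1734.

{South, East}, total 1734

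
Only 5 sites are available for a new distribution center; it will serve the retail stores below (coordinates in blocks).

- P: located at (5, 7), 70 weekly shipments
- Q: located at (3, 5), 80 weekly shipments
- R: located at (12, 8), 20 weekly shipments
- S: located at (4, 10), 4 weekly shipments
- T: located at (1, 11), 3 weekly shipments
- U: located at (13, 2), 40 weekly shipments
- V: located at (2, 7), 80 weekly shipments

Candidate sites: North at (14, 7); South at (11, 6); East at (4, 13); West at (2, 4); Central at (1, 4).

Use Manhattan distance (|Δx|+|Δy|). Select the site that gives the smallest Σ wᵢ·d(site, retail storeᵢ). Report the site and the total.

Total weighted distance at each candidate:
  North (14, 7): total = 3033
  South (11, 6): total = 2399
  East (4, 13): total = 2937
  West (2, 4): total = 1676
  Central (1, 4): total = 1967
Minimum is at West with total 1676 blocks.

West, total 1676 blocks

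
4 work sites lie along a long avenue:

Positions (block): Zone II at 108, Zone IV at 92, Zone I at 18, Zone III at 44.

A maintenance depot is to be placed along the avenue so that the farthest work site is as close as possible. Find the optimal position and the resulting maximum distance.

The 1-center on a line is the midpoint of the two extreme points: leftmost at 18, rightmost at 108.
Optimal location = (18 + 108)/2 = 63; maximum distance = (108 − 18)/2 = 45.

location 63, max distance 45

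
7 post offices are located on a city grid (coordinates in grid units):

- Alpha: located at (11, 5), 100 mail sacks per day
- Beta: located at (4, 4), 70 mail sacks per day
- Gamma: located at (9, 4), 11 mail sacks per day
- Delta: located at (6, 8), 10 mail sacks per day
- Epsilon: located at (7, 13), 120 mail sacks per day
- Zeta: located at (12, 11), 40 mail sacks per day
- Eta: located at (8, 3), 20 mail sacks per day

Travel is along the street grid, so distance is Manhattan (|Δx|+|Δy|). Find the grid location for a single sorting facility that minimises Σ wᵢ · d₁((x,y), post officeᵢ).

(7, 5)

Manhattan distance separates: Σwᵢ(|x−xᵢ|+|y−yᵢ|) = Σwᵢ|x−xᵢ| + Σwᵢ|y−yᵢ|, so x and y are optimised independently as 1-D weighted medians.
Total weight W = 371; half = 185.5.
x-coordinate, sorted with cumulative weight:
  x=4 (Beta, w=70) cum 70
  x=6 (Delta, w=10) cum 80
  x=7 (Epsilon, w=120) cum 200  ← median
  x=8 (Eta, w=20) cum 220
  x=9 (Gamma, w=11) cum 231
  x=11 (Alpha, w=100) cum 331
  x=12 (Zeta, w=40) cum 371
⇒ x* = 7
y-coordinate, sorted with cumulative weight:
  y=3 (Eta, w=20) cum 20
  y=4 (Beta, w=70) cum 90
  y=4 (Gamma, w=11) cum 101
  y=5 (Alpha, w=100) cum 201  ← median
  y=8 (Delta, w=10) cum 211
  y=11 (Zeta, w=40) cum 251
  y=13 (Epsilon, w=120) cum 371
⇒ y* = 5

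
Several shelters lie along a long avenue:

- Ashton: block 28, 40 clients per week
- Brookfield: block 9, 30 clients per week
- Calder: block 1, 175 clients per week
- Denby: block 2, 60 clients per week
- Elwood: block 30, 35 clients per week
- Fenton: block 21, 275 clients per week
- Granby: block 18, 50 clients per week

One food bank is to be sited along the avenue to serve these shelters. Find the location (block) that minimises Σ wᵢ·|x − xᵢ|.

x = 21

For a sum of weighted absolute distances on a line, the optimum is the weighted median (not the mean). Total weight W = 665; half-weight = 332.5.
Sort by position and accumulate weight:
  block 1 (Calder, w=175) → cum 175
  block 2 (Denby, w=60) → cum 235
  block 9 (Brookfield, w=30) → cum 265
  block 18 (Granby, w=50) → cum 315
  block 21 (Fenton, w=275) → cum 590  ≥ 332.5 → median here
  block 28 (Ashton, w=40) → cum 630
  block 30 (Elwood, w=35) → cum 665
Optimal location: block 21.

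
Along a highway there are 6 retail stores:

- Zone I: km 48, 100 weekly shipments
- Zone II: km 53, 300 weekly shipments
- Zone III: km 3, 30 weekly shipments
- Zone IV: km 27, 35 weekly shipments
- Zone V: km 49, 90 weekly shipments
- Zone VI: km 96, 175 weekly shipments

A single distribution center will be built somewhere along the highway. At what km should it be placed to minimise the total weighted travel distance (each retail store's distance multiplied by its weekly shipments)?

x = 53

For a sum of weighted absolute distances on a line, the optimum is the weighted median (not the mean). Total weight W = 730; half-weight = 365.
Sort by position and accumulate weight:
  km 3 (Zone III, w=30) → cum 30
  km 27 (Zone IV, w=35) → cum 65
  km 48 (Zone I, w=100) → cum 165
  km 49 (Zone V, w=90) → cum 255
  km 53 (Zone II, w=300) → cum 555  ≥ 365 → median here
  km 96 (Zone VI, w=175) → cum 730
Optimal location: km 53.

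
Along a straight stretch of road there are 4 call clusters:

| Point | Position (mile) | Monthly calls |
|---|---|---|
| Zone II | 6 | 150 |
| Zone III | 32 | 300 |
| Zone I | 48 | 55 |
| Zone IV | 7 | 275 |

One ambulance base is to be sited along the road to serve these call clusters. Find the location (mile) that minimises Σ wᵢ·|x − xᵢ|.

x = 7

For a sum of weighted absolute distances on a line, the optimum is the weighted median (not the mean). Total weight W = 780; half-weight = 390.
Sort by position and accumulate weight:
  mile 6 (Zone II, w=150) → cum 150
  mile 7 (Zone IV, w=275) → cum 425  ≥ 390 → median here
  mile 32 (Zone III, w=300) → cum 725
  mile 48 (Zone I, w=55) → cum 780
Optimal location: mile 7.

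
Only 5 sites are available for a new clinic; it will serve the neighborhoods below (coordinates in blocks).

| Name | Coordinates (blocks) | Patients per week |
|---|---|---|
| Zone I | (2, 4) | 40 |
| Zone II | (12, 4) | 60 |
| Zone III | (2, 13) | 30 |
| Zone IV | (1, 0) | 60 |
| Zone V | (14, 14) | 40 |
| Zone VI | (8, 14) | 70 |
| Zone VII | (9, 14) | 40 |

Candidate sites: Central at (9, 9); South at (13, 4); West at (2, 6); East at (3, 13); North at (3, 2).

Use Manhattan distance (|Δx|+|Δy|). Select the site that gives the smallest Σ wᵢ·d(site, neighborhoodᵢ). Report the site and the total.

Central, total 3330 blocks

Total weighted distance at each candidate:
  Central (9, 9): total = 3330
  South (13, 4): total = 4110
  West (2, 6): total = 3810
  East (3, 13): total = 3590
  North (3, 2): total = 4210
Minimum is at Central with total 3330 blocks.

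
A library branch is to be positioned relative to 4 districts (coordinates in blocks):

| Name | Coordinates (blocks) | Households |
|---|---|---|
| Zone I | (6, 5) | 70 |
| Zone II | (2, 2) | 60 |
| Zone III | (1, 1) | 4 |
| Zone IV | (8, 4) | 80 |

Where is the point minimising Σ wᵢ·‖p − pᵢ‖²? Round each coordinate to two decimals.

The minimiser of Σwᵢ‖p−pᵢ‖² is the weighted centroid p* = (Σwᵢpᵢ)/(Σwᵢ).
Σwᵢ = 214.
Σwᵢxᵢ = 70·6 + 60·2 + 4·1 + 80·8 = 1184.
Σwᵢyᵢ = 70·5 + 60·2 + 4·1 + 80·4 = 794.
x* = 1184/214 = 5.53, y* = 794/214 = 3.71.

(5.53, 3.71)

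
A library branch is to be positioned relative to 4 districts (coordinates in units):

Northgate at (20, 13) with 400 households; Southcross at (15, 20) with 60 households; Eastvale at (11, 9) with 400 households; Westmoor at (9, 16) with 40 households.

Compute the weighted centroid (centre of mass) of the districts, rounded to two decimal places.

(15.18, 11.82)

The minimiser of Σwᵢ‖p−pᵢ‖² is the weighted centroid p* = (Σwᵢpᵢ)/(Σwᵢ).
Σwᵢ = 900.
Σwᵢxᵢ = 400·20 + 60·15 + 400·11 + 40·9 = 13660.
Σwᵢyᵢ = 400·13 + 60·20 + 400·9 + 40·16 = 10640.
x* = 13660/900 = 15.18, y* = 10640/900 = 11.82.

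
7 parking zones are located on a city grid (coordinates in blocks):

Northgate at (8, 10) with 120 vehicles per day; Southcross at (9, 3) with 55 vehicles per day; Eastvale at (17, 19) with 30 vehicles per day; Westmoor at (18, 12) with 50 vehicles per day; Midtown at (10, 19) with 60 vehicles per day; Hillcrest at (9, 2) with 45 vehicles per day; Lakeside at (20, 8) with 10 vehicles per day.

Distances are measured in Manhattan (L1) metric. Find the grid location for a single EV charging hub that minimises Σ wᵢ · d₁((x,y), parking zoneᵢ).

(9, 10)

Manhattan distance separates: Σwᵢ(|x−xᵢ|+|y−yᵢ|) = Σwᵢ|x−xᵢ| + Σwᵢ|y−yᵢ|, so x and y are optimised independently as 1-D weighted medians.
Total weight W = 370; half = 185.
x-coordinate, sorted with cumulative weight:
  x=8 (Northgate, w=120) cum 120
  x=9 (Southcross, w=55) cum 175
  x=9 (Hillcrest, w=45) cum 220  ← median
  x=10 (Midtown, w=60) cum 280
  x=17 (Eastvale, w=30) cum 310
  x=18 (Westmoor, w=50) cum 360
  x=20 (Lakeside, w=10) cum 370
⇒ x* = 9
y-coordinate, sorted with cumulative weight:
  y=2 (Hillcrest, w=45) cum 45
  y=3 (Southcross, w=55) cum 100
  y=8 (Lakeside, w=10) cum 110
  y=10 (Northgate, w=120) cum 230  ← median
  y=12 (Westmoor, w=50) cum 280
  y=19 (Eastvale, w=30) cum 310
  y=19 (Midtown, w=60) cum 370
⇒ y* = 10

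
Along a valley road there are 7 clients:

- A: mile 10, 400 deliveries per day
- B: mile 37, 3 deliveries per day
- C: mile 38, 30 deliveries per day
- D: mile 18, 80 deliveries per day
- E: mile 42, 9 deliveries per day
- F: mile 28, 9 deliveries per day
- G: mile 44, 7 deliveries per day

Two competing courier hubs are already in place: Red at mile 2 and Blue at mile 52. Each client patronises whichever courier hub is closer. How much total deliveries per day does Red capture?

480

The indifferent point is the midpoint (2+52)/2 = 27; clients left of it (closer to Red at 2) go to Red, those right go to Blue.
  A at 10 (w=400) → Red
  D at 18 (w=80) → Red
  F at 28 (w=9) → Blue
  B at 37 (w=3) → Blue
  C at 38 (w=30) → Blue
  E at 42 (w=9) → Blue
  G at 44 (w=7) → Blue
Red captures 480; Blue captures 58.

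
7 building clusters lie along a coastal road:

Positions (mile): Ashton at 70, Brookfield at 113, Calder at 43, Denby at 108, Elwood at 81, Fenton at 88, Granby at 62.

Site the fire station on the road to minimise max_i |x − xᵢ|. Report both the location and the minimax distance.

location 78, max distance 35

The 1-center on a line is the midpoint of the two extreme points: leftmost at 43, rightmost at 113.
Optimal location = (43 + 113)/2 = 78; maximum distance = (113 − 43)/2 = 35.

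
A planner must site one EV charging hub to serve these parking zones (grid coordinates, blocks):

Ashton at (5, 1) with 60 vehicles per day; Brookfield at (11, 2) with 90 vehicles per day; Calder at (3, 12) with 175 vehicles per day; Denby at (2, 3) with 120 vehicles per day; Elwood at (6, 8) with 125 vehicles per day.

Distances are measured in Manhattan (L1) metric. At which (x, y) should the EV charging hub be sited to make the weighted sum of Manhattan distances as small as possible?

(3, 8)

Manhattan distance separates: Σwᵢ(|x−xᵢ|+|y−yᵢ|) = Σwᵢ|x−xᵢ| + Σwᵢ|y−yᵢ|, so x and y are optimised independently as 1-D weighted medians.
Total weight W = 570; half = 285.
x-coordinate, sorted with cumulative weight:
  x=2 (Denby, w=120) cum 120
  x=3 (Calder, w=175) cum 295  ← median
  x=5 (Ashton, w=60) cum 355
  x=6 (Elwood, w=125) cum 480
  x=11 (Brookfield, w=90) cum 570
⇒ x* = 3
y-coordinate, sorted with cumulative weight:
  y=1 (Ashton, w=60) cum 60
  y=2 (Brookfield, w=90) cum 150
  y=3 (Denby, w=120) cum 270
  y=8 (Elwood, w=125) cum 395  ← median
  y=12 (Calder, w=175) cum 570
⇒ y* = 8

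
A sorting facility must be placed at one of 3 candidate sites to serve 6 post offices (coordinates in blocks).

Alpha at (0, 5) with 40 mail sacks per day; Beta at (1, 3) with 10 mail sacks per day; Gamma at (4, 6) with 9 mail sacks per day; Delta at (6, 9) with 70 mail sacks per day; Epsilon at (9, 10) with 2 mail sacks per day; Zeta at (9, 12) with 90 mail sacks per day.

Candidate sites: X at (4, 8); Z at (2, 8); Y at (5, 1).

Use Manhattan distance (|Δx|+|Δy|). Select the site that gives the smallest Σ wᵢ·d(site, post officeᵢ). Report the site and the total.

X, total 1412 blocks

Total weighted distance at each candidate:
  X (4, 8): total = 1412
  Z (2, 8): total = 1654
  Y (5, 1): total = 2480
Minimum is at X with total 1412 blocks.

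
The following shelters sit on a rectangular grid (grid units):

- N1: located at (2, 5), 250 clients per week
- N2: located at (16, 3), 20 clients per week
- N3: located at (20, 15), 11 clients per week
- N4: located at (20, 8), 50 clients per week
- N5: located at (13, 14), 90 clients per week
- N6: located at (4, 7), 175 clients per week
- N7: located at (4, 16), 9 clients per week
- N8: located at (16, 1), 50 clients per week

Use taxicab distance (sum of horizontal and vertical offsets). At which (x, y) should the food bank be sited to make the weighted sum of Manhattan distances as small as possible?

(4, 7)

Manhattan distance separates: Σwᵢ(|x−xᵢ|+|y−yᵢ|) = Σwᵢ|x−xᵢ| + Σwᵢ|y−yᵢ|, so x and y are optimised independently as 1-D weighted medians.
Total weight W = 655; half = 327.5.
x-coordinate, sorted with cumulative weight:
  x=2 (N1, w=250) cum 250
  x=4 (N6, w=175) cum 425  ← median
  x=4 (N7, w=9) cum 434
  x=13 (N5, w=90) cum 524
  x=16 (N2, w=20) cum 544
  x=16 (N8, w=50) cum 594
  x=20 (N3, w=11) cum 605
  x=20 (N4, w=50) cum 655
⇒ x* = 4
y-coordinate, sorted with cumulative weight:
  y=1 (N8, w=50) cum 50
  y=3 (N2, w=20) cum 70
  y=5 (N1, w=250) cum 320
  y=7 (N6, w=175) cum 495  ← median
  y=8 (N4, w=50) cum 545
  y=14 (N5, w=90) cum 635
  y=15 (N3, w=11) cum 646
  y=16 (N7, w=9) cum 655
⇒ y* = 7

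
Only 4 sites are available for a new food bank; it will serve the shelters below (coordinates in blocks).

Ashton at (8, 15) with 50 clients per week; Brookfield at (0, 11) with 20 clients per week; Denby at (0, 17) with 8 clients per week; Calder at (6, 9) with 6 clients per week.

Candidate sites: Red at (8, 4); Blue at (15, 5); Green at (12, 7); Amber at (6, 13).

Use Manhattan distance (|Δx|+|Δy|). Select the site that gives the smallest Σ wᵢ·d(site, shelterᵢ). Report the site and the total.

Amber, total 464 blocks

Total weighted distance at each candidate:
  Red (8, 4): total = 1060
  Blue (15, 5): total = 1564
  Green (12, 7): total = 1144
  Amber (6, 13): total = 464
Minimum is at Amber with total 464 blocks.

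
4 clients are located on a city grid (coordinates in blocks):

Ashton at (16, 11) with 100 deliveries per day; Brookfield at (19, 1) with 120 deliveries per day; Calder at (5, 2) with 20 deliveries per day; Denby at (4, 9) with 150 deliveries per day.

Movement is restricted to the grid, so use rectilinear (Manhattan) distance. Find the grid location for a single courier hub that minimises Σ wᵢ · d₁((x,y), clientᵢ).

Manhattan distance separates: Σwᵢ(|x−xᵢ|+|y−yᵢ|) = Σwᵢ|x−xᵢ| + Σwᵢ|y−yᵢ|, so x and y are optimised independently as 1-D weighted medians.
Total weight W = 390; half = 195.
x-coordinate, sorted with cumulative weight:
  x=4 (Denby, w=150) cum 150
  x=5 (Calder, w=20) cum 170
  x=16 (Ashton, w=100) cum 270  ← median
  x=19 (Brookfield, w=120) cum 390
⇒ x* = 16
y-coordinate, sorted with cumulative weight:
  y=1 (Brookfield, w=120) cum 120
  y=2 (Calder, w=20) cum 140
  y=9 (Denby, w=150) cum 290  ← median
  y=11 (Ashton, w=100) cum 390
⇒ y* = 9

(16, 9)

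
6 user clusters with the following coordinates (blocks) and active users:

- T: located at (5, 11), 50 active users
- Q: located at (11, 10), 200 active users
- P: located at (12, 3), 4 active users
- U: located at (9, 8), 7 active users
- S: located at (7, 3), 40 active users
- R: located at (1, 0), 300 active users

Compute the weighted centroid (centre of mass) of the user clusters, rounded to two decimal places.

The minimiser of Σwᵢ‖p−pᵢ‖² is the weighted centroid p* = (Σwᵢpᵢ)/(Σwᵢ).
Σwᵢ = 601.
Σwᵢxᵢ = 50·5 + 200·11 + 4·12 + 7·9 + 40·7 + 300·1 = 3141.
Σwᵢyᵢ = 50·11 + 200·10 + 4·3 + 7·8 + 40·3 + 300·0 = 2738.
x* = 3141/601 = 5.23, y* = 2738/601 = 4.56.

(5.23, 4.56)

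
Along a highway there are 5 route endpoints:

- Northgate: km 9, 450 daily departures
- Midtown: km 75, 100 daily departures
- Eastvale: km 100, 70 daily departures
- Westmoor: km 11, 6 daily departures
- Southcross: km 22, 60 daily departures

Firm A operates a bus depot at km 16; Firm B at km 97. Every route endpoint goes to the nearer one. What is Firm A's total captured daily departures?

The indifferent point is the midpoint (16+97)/2 = 56.5; route endpoints left of it (closer to Firm A at 16) go to Firm A, those right go to Firm B.
  Northgate at 9 (w=450) → Firm A
  Westmoor at 11 (w=6) → Firm A
  Southcross at 22 (w=60) → Firm A
  Midtown at 75 (w=100) → Firm B
  Eastvale at 100 (w=70) → Firm B
Firm A captures 516; Firm B captures 170.

516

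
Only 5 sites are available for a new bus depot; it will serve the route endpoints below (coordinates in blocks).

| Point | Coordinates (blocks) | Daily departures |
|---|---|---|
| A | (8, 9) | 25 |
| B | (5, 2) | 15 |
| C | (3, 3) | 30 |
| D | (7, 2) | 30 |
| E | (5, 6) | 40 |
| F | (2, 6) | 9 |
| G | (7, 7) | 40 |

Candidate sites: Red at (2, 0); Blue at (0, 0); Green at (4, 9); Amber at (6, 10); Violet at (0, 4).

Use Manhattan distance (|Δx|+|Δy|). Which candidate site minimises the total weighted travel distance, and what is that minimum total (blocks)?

Green, total 1135 blocks

Total weighted distance at each candidate:
  Red (2, 0): total = 1674
  Blue (0, 0): total = 2052
  Green (4, 9): total = 1135
  Amber (6, 10): total = 1212
  Violet (0, 4): total = 1536
Minimum is at Green with total 1135 blocks.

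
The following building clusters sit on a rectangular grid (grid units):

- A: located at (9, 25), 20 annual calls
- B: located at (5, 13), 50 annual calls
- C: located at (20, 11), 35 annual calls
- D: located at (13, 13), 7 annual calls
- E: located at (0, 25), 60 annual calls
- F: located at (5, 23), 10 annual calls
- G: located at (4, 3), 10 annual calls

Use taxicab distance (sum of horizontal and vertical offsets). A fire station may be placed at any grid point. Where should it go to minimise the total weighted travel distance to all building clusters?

(5, 13)

Manhattan distance separates: Σwᵢ(|x−xᵢ|+|y−yᵢ|) = Σwᵢ|x−xᵢ| + Σwᵢ|y−yᵢ|, so x and y are optimised independently as 1-D weighted medians.
Total weight W = 192; half = 96.
x-coordinate, sorted with cumulative weight:
  x=0 (E, w=60) cum 60
  x=4 (G, w=10) cum 70
  x=5 (B, w=50) cum 120  ← median
  x=5 (F, w=10) cum 130
  x=9 (A, w=20) cum 150
  x=13 (D, w=7) cum 157
  x=20 (C, w=35) cum 192
⇒ x* = 5
y-coordinate, sorted with cumulative weight:
  y=3 (G, w=10) cum 10
  y=11 (C, w=35) cum 45
  y=13 (B, w=50) cum 95
  y=13 (D, w=7) cum 102  ← median
  y=23 (F, w=10) cum 112
  y=25 (A, w=20) cum 132
  y=25 (E, w=60) cum 192
⇒ y* = 13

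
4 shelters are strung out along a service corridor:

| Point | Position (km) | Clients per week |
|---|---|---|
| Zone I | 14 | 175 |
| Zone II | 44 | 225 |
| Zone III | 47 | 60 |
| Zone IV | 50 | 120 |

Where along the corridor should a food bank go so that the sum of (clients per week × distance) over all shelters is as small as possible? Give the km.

x = 44

For a sum of weighted absolute distances on a line, the optimum is the weighted median (not the mean). Total weight W = 580; half-weight = 290.
Sort by position and accumulate weight:
  km 14 (Zone I, w=175) → cum 175
  km 44 (Zone II, w=225) → cum 400  ≥ 290 → median here
  km 47 (Zone III, w=60) → cum 460
  km 50 (Zone IV, w=120) → cum 580
Optimal location: km 44.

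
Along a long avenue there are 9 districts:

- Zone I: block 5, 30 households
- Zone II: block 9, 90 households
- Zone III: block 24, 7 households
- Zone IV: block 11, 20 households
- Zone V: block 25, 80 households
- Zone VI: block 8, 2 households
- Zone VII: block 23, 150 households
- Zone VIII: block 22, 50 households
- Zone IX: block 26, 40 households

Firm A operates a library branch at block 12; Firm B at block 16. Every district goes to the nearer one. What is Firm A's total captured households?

The indifferent point is the midpoint (12+16)/2 = 14; districts left of it (closer to Firm A at 12) go to Firm A, those right go to Firm B.
  Zone I at 5 (w=30) → Firm A
  Zone VI at 8 (w=2) → Firm A
  Zone II at 9 (w=90) → Firm A
  Zone IV at 11 (w=20) → Firm A
  Zone VIII at 22 (w=50) → Firm B
  Zone VII at 23 (w=150) → Firm B
  Zone III at 24 (w=7) → Firm B
  Zone V at 25 (w=80) → Firm B
  Zone IX at 26 (w=40) → Firm B
Firm A captures 142; Firm B captures 327.

142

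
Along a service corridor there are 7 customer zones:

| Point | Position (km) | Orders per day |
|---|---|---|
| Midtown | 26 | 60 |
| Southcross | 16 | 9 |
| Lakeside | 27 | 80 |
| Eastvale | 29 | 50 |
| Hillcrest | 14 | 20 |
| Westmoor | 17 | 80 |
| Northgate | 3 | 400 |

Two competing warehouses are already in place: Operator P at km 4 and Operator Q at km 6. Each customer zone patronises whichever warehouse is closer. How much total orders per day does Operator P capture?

The indifferent point is the midpoint (4+6)/2 = 5; customer zones left of it (closer to Operator P at 4) go to Operator P, those right go to Operator Q.
  Northgate at 3 (w=400) → Operator P
  Hillcrest at 14 (w=20) → Operator Q
  Southcross at 16 (w=9) → Operator Q
  Westmoor at 17 (w=80) → Operator Q
  Midtown at 26 (w=60) → Operator Q
  Lakeside at 27 (w=80) → Operator Q
  Eastvale at 29 (w=50) → Operator Q
Operator P captures 400; Operator Q captures 299.

400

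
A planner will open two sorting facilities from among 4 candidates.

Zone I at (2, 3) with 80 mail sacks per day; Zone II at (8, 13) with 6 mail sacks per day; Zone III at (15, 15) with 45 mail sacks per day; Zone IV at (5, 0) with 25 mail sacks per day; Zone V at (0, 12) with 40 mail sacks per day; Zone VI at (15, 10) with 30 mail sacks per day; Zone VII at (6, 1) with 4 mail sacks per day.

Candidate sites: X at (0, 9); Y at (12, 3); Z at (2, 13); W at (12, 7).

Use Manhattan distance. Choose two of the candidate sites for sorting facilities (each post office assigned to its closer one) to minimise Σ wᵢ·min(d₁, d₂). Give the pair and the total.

{X, W}, total 1893

Evaluate every pair (each demand assigned to the nearer of the two):
  {X, W}: total = 1893
  {Z, W}: total = 2029
  {X, Y}: total = 2089
  {Y, Z}: total = 2213
  {X, Z}: total = 2357
  {Y, W}: total = 2497
Best pair: {X, W} with total 1893.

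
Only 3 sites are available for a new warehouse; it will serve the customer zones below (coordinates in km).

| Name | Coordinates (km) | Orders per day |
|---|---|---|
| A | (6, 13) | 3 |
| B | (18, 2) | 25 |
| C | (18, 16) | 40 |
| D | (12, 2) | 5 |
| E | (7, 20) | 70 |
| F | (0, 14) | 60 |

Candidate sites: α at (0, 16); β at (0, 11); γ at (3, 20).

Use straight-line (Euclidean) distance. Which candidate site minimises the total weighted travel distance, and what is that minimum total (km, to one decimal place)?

γ, total 2012.7 km

Total weighted distance at each candidate:
  α (0, 16): total = 2086.8
  β (0, 11): total = 2322.5
  γ (3, 20): total = 2012.7
Minimum is at γ with total 2012.7 km.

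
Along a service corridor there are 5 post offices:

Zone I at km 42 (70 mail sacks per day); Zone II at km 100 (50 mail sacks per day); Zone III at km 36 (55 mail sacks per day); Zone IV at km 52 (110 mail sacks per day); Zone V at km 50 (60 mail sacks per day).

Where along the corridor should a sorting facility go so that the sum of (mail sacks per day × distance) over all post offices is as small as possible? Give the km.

For a sum of weighted absolute distances on a line, the optimum is the weighted median (not the mean). Total weight W = 345; half-weight = 172.5.
Sort by position and accumulate weight:
  km 36 (Zone III, w=55) → cum 55
  km 42 (Zone I, w=70) → cum 125
  km 50 (Zone V, w=60) → cum 185  ≥ 172.5 → median here
  km 52 (Zone IV, w=110) → cum 295
  km 100 (Zone II, w=50) → cum 345
Optimal location: km 50.

x = 50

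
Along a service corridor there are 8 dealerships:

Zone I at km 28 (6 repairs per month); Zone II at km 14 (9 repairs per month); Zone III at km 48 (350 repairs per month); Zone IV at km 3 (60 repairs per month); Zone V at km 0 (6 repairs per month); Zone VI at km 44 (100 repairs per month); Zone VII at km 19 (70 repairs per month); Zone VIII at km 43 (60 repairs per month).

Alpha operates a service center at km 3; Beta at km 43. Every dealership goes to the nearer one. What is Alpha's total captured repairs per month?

145

The indifferent point is the midpoint (3+43)/2 = 23; dealerships left of it (closer to Alpha at 3) go to Alpha, those right go to Beta.
  Zone V at 0 (w=6) → Alpha
  Zone IV at 3 (w=60) → Alpha
  Zone II at 14 (w=9) → Alpha
  Zone VII at 19 (w=70) → Alpha
  Zone I at 28 (w=6) → Beta
  Zone VIII at 43 (w=60) → Beta
  Zone VI at 44 (w=100) → Beta
  Zone III at 48 (w=350) → Beta
Alpha captures 145; Beta captures 516.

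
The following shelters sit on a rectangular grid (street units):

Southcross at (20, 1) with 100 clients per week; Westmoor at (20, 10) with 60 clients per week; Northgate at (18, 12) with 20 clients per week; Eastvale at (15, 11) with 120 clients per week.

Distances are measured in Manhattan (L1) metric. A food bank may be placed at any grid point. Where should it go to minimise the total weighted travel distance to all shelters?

Manhattan distance separates: Σwᵢ(|x−xᵢ|+|y−yᵢ|) = Σwᵢ|x−xᵢ| + Σwᵢ|y−yᵢ|, so x and y are optimised independently as 1-D weighted medians.
Total weight W = 300; half = 150.
x-coordinate, sorted with cumulative weight:
  x=15 (Eastvale, w=120) cum 120
  x=18 (Northgate, w=20) cum 140
  x=20 (Southcross, w=100) cum 240  ← median
  x=20 (Westmoor, w=60) cum 300
⇒ x* = 20
y-coordinate, sorted with cumulative weight:
  y=1 (Southcross, w=100) cum 100
  y=10 (Westmoor, w=60) cum 160  ← median
  y=11 (Eastvale, w=120) cum 280
  y=12 (Northgate, w=20) cum 300
⇒ y* = 10

(20, 10)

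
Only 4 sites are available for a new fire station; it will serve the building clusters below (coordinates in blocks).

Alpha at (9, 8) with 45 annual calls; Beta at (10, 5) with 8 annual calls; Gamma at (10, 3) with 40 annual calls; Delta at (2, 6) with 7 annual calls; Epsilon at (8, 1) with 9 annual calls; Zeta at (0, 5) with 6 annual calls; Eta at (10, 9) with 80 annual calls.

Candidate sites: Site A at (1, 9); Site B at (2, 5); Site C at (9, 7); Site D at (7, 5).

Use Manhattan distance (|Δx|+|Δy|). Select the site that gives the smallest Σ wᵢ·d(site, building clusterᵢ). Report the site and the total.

Site C, total 694 blocks

Total weighted distance at each candidate:
  Site A (1, 9): total = 2022
  Site B (2, 5): total = 1983
  Site C (9, 7): total = 694
  Site D (7, 5): total = 1138
Minimum is at Site C with total 694 blocks.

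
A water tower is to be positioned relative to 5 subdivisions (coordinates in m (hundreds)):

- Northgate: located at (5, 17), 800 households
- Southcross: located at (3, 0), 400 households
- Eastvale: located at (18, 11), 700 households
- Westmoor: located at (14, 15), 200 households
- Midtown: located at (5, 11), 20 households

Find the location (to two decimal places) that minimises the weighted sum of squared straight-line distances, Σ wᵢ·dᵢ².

The minimiser of Σwᵢ‖p−pᵢ‖² is the weighted centroid p* = (Σwᵢpᵢ)/(Σwᵢ).
Σwᵢ = 2120.
Σwᵢxᵢ = 800·5 + 400·3 + 700·18 + 200·14 + 20·5 = 20700.
Σwᵢyᵢ = 800·17 + 400·0 + 700·11 + 200·15 + 20·11 = 24520.
x* = 20700/2120 = 9.76, y* = 24520/2120 = 11.57.

(9.76, 11.57)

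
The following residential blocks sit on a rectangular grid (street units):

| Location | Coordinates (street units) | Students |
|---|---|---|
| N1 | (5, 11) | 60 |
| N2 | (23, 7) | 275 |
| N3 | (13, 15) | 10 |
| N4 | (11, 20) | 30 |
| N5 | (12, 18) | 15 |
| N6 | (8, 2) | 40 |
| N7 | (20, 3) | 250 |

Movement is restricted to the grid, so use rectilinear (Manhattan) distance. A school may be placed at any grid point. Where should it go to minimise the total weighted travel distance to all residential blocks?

Manhattan distance separates: Σwᵢ(|x−xᵢ|+|y−yᵢ|) = Σwᵢ|x−xᵢ| + Σwᵢ|y−yᵢ|, so x and y are optimised independently as 1-D weighted medians.
Total weight W = 680; half = 340.
x-coordinate, sorted with cumulative weight:
  x=5 (N1, w=60) cum 60
  x=8 (N6, w=40) cum 100
  x=11 (N4, w=30) cum 130
  x=12 (N5, w=15) cum 145
  x=13 (N3, w=10) cum 155
  x=20 (N7, w=250) cum 405  ← median
  x=23 (N2, w=275) cum 680
⇒ x* = 20
y-coordinate, sorted with cumulative weight:
  y=2 (N6, w=40) cum 40
  y=3 (N7, w=250) cum 290
  y=7 (N2, w=275) cum 565  ← median
  y=11 (N1, w=60) cum 625
  y=15 (N3, w=10) cum 635
  y=18 (N5, w=15) cum 650
  y=20 (N4, w=30) cum 680
⇒ y* = 7

(20, 7)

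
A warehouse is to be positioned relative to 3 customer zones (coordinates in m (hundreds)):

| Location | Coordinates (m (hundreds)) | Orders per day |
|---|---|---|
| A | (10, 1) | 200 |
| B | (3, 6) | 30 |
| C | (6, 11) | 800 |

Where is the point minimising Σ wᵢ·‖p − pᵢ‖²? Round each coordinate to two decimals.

The minimiser of Σwᵢ‖p−pᵢ‖² is the weighted centroid p* = (Σwᵢpᵢ)/(Σwᵢ).
Σwᵢ = 1030.
Σwᵢxᵢ = 200·10 + 30·3 + 800·6 = 6890.
Σwᵢyᵢ = 200·1 + 30·6 + 800·11 = 9180.
x* = 6890/1030 = 6.69, y* = 9180/1030 = 8.91.

(6.69, 8.91)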